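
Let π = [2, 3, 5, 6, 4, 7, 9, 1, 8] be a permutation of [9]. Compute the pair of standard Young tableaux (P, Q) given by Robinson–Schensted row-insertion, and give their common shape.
P = [1, 3, 4, 6, 7, 8] / [2, 9] / [5];  Q = [1, 2, 3, 4, 6, 7] / [5, 9] / [8];  common shape = (6, 2, 1)

Row-insert the values π_1, π_2, … into P one at a time, bumping the leftmost entry strictly greater than the inserted value down to the next row. The recording tableau Q records, in position (i, j), the step at which that cell was added to P.
  Insert 2 (step 1): P = [2];  Q = [1]
  Insert 3 (step 2): P = [2, 3];  Q = [1, 2]
  Insert 5 (step 3): P = [2, 3, 5];  Q = [1, 2, 3]
  Insert 6 (step 4): P = [2, 3, 5, 6];  Q = [1, 2, 3, 4]
  Insert 4 (step 5): P = [2, 3, 4, 6] / [5];  Q = [1, 2, 3, 4] / [5]
  Insert 7 (step 6): P = [2, 3, 4, 6, 7] / [5];  Q = [1, 2, 3, 4, 6] / [5]
  Insert 9 (step 7): P = [2, 3, 4, 6, 7, 9] / [5];  Q = [1, 2, 3, 4, 6, 7] / [5]
  Insert 1 (step 8): P = [1, 3, 4, 6, 7, 9] / [2] / [5];  Q = [1, 2, 3, 4, 6, 7] / [5] / [8]
  Insert 8 (step 9): P = [1, 3, 4, 6, 7, 8] / [2, 9] / [5];  Q = [1, 2, 3, 4, 6, 7] / [5, 9] / [8]
Final shape: (6, 2, 1).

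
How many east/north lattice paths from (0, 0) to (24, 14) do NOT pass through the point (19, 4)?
Number of paths = 9642962535

Total paths from (0, 0) to (24, 14): C(38, 24) = 9669554100. Paths through (19, 4): (paths (0, 0) → (19, 4)) × (paths (19, 4) → (24, 14)) = C(23, 19) · C(15, 5) = 8855 · 3003 = 26591565. Avoidance count = 9669554100 − 26591565 = 9642962535.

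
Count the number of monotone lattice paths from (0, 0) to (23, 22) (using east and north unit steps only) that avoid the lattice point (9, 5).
Number of paths = 3585819948750

Total paths from (0, 0) to (23, 22): C(45, 23) = 4116715363800. Paths through (9, 5): (paths (0, 0) → (9, 5)) × (paths (9, 5) → (23, 22)) = C(14, 9) · C(31, 14) = 2002 · 265182525 = 530895415050. Avoidance count = 4116715363800 − 530895415050 = 3585819948750.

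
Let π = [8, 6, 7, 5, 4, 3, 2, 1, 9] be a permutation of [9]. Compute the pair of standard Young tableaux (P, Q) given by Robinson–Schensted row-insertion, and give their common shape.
P = [1, 7, 9] / [2] / [3] / [4] / [5] / [6] / [8];  Q = [1, 3, 9] / [2] / [4] / [5] / [6] / [7] / [8];  common shape = (3, 1, 1, 1, 1, 1, 1)

Row-insert the values π_1, π_2, … into P one at a time, bumping the leftmost entry strictly greater than the inserted value down to the next row. The recording tableau Q records, in position (i, j), the step at which that cell was added to P.
  Insert 8 (step 1): P = [8];  Q = [1]
  Insert 6 (step 2): P = [6] / [8];  Q = [1] / [2]
  Insert 7 (step 3): P = [6, 7] / [8];  Q = [1, 3] / [2]
  Insert 5 (step 4): P = [5, 7] / [6] / [8];  Q = [1, 3] / [2] / [4]
  Insert 4 (step 5): P = [4, 7] / [5] / [6] / [8];  Q = [1, 3] / [2] / [4] / [5]
  Insert 3 (step 6): P = [3, 7] / [4] / [5] / [6] / [8];  Q = [1, 3] / [2] / [4] / [5] / [6]
  Insert 2 (step 7): P = [2, 7] / [3] / [4] / [5] / [6] / [8];  Q = [1, 3] / [2] / [4] / [5] / [6] / [7]
  Insert 1 (step 8): P = [1, 7] / [2] / [3] / [4] / [5] / [6] / [8];  Q = [1, 3] / [2] / [4] / [5] / [6] / [7] / [8]
  Insert 9 (step 9): P = [1, 7, 9] / [2] / [3] / [4] / [5] / [6] / [8];  Q = [1, 3, 9] / [2] / [4] / [5] / [6] / [7] / [8]
Final shape: (3, 1, 1, 1, 1, 1, 1).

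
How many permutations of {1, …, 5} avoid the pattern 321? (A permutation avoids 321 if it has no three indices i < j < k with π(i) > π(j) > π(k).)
C_5 = 42

These 321-avoiding permutations are counted by the Catalan number C_n = (1/(n + 1)) · C(2n, n). For n = 5: C_5 = (1/6) · C(10, 5) = 252/6 = 42.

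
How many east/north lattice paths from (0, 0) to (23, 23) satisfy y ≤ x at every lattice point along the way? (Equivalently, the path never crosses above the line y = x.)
Number of paths = 343059613650

By the reflection principle (André's argument), the number of monotone paths to (23, 23) with n ≤ m that never go above y = x is C(46, 23) − C(46, 24) = 8233430727600 − 7890371113950 = 343059613650.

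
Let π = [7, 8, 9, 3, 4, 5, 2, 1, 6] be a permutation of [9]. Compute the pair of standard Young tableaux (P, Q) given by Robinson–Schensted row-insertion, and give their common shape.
P = [1, 4, 5, 6] / [2, 8, 9] / [3] / [7];  Q = [1, 2, 3, 9] / [4, 5, 6] / [7] / [8];  common shape = (4, 3, 1, 1)

Row-insert the values π_1, π_2, … into P one at a time, bumping the leftmost entry strictly greater than the inserted value down to the next row. The recording tableau Q records, in position (i, j), the step at which that cell was added to P.
  Insert 7 (step 1): P = [7];  Q = [1]
  Insert 8 (step 2): P = [7, 8];  Q = [1, 2]
  Insert 9 (step 3): P = [7, 8, 9];  Q = [1, 2, 3]
  Insert 3 (step 4): P = [3, 8, 9] / [7];  Q = [1, 2, 3] / [4]
  Insert 4 (step 5): P = [3, 4, 9] / [7, 8];  Q = [1, 2, 3] / [4, 5]
  Insert 5 (step 6): P = [3, 4, 5] / [7, 8, 9];  Q = [1, 2, 3] / [4, 5, 6]
  Insert 2 (step 7): P = [2, 4, 5] / [3, 8, 9] / [7];  Q = [1, 2, 3] / [4, 5, 6] / [7]
  Insert 1 (step 8): P = [1, 4, 5] / [2, 8, 9] / [3] / [7];  Q = [1, 2, 3] / [4, 5, 6] / [7] / [8]
  Insert 6 (step 9): P = [1, 4, 5, 6] / [2, 8, 9] / [3] / [7];  Q = [1, 2, 3, 9] / [4, 5, 6] / [7] / [8]
Final shape: (4, 3, 1, 1).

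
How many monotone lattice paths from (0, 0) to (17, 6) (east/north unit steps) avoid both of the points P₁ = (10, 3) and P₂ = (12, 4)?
Number of paths = 46425

Inclusion–exclusion. Total paths: C(23, 17) = 100947. Through P₁: C(13, 10)·C(10, 7) = 34320. Through P₂: C(16, 12)·C(7, 5) = 38220. Since P₁ is strictly southwest of P₂, a monotone path through both must visit P₁ then P₂; paths through both = C(13, 10)·C(3, 2)·C(7, 5) = 18018. Avoid both = 100947 − 34320 − 38220 + 18018 = 46425.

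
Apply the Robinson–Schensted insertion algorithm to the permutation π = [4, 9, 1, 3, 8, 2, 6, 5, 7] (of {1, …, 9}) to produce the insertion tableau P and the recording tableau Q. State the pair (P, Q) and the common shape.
P = [1, 2, 5, 7] / [3, 6] / [4, 8] / [9];  Q = [1, 2, 5, 9] / [3, 4] / [6, 7] / [8];  common shape = (4, 2, 2, 1)

Row-insert the values π_1, π_2, … into P one at a time, bumping the leftmost entry strictly greater than the inserted value down to the next row. The recording tableau Q records, in position (i, j), the step at which that cell was added to P.
  Insert 4 (step 1): P = [4];  Q = [1]
  Insert 9 (step 2): P = [4, 9];  Q = [1, 2]
  Insert 1 (step 3): P = [1, 9] / [4];  Q = [1, 2] / [3]
  Insert 3 (step 4): P = [1, 3] / [4, 9];  Q = [1, 2] / [3, 4]
  Insert 8 (step 5): P = [1, 3, 8] / [4, 9];  Q = [1, 2, 5] / [3, 4]
  Insert 2 (step 6): P = [1, 2, 8] / [3, 9] / [4];  Q = [1, 2, 5] / [3, 4] / [6]
  Insert 6 (step 7): P = [1, 2, 6] / [3, 8] / [4, 9];  Q = [1, 2, 5] / [3, 4] / [6, 7]
  Insert 5 (step 8): P = [1, 2, 5] / [3, 6] / [4, 8] / [9];  Q = [1, 2, 5] / [3, 4] / [6, 7] / [8]
  Insert 7 (step 9): P = [1, 2, 5, 7] / [3, 6] / [4, 8] / [9];  Q = [1, 2, 5, 9] / [3, 4] / [6, 7] / [8]
Final shape: (4, 2, 2, 1).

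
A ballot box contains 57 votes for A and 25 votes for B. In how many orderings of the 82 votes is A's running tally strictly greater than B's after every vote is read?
Strict-lead orderings = 295102879406935411968

Total orderings of the 82 votes with 57 for A: C(82, 57) = 756201128480271993168. By the Bertrand ballot formula (Cycle Lemma / reflection principle), the number of orderings in which A is strictly ahead of B throughout is (p − q)/(p + q) · C(p + q, p) = (57 − 25)/(57 + 25) · 756201128480271993168 = 295102879406935411968.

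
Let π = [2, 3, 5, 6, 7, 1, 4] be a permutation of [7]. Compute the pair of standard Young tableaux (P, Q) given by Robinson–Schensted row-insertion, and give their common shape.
P = [1, 3, 4, 6, 7] / [2, 5];  Q = [1, 2, 3, 4, 5] / [6, 7];  common shape = (5, 2)

Row-insert the values π_1, π_2, … into P one at a time, bumping the leftmost entry strictly greater than the inserted value down to the next row. The recording tableau Q records, in position (i, j), the step at which that cell was added to P.
  Insert 2 (step 1): P = [2];  Q = [1]
  Insert 3 (step 2): P = [2, 3];  Q = [1, 2]
  Insert 5 (step 3): P = [2, 3, 5];  Q = [1, 2, 3]
  Insert 6 (step 4): P = [2, 3, 5, 6];  Q = [1, 2, 3, 4]
  Insert 7 (step 5): P = [2, 3, 5, 6, 7];  Q = [1, 2, 3, 4, 5]
  Insert 1 (step 6): P = [1, 3, 5, 6, 7] / [2];  Q = [1, 2, 3, 4, 5] / [6]
  Insert 4 (step 7): P = [1, 3, 4, 6, 7] / [2, 5];  Q = [1, 2, 3, 4, 5] / [6, 7]
Final shape: (5, 2).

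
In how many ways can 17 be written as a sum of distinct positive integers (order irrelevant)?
q(17) = 38

A partition into distinct parts is a strictly decreasing sequence summing to n. The recurrence d(n, m) = d(n, m−1) + d(n−m, m−1) (use part m at most once) with q(n) = d(n, n) gives q(17) = 38. (Euler's theorem: # distinct-part partitions = # odd-part partitions.)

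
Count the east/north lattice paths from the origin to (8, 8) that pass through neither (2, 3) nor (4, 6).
Number of paths = 6600

Inclusion–exclusion. Total paths: C(16, 8) = 12870. Through P₁: C(5, 2)·C(11, 6) = 4620. Through P₂: C(10, 4)·C(6, 4) = 3150. Since P₁ is strictly southwest of P₂, a monotone path through both must visit P₁ then P₂; paths through both = C(5, 2)·C(5, 2)·C(6, 4) = 1500. Avoid both = 12870 − 4620 − 3150 + 1500 = 6600.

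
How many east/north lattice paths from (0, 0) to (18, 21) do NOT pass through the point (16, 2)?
Number of paths = 62359111860

Total paths from (0, 0) to (18, 21): C(39, 18) = 62359143990. Paths through (16, 2): (paths (0, 0) → (16, 2)) × (paths (16, 2) → (18, 21)) = C(18, 16) · C(21, 2) = 153 · 210 = 32130. Avoidance count = 62359143990 − 32130 = 62359111860.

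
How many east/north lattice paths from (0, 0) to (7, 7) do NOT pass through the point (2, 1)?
Number of paths = 2046

Total paths from (0, 0) to (7, 7): C(14, 7) = 3432. Paths through (2, 1): (paths (0, 0) → (2, 1)) × (paths (2, 1) → (7, 7)) = C(3, 2) · C(11, 5) = 3 · 462 = 1386. Avoidance count = 3432 − 1386 = 2046.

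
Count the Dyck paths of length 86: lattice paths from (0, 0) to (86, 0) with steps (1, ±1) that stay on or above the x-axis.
C_43 = 150853479205085351660700

These Dyck paths are counted by the Catalan number C_n = (1/(n + 1)) · C(2n, n). For n = 43: C_43 = (1/44) · C(86, 43) = 6637553085023755473070800/44 = 150853479205085351660700.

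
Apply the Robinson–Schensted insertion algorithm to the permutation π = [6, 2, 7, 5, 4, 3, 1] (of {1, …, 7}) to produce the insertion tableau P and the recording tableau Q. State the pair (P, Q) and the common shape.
P = [1, 3] / [2, 7] / [4] / [5] / [6];  Q = [1, 3] / [2, 4] / [5] / [6] / [7];  common shape = (2, 2, 1, 1, 1)

Row-insert the values π_1, π_2, … into P one at a time, bumping the leftmost entry strictly greater than the inserted value down to the next row. The recording tableau Q records, in position (i, j), the step at which that cell was added to P.
  Insert 6 (step 1): P = [6];  Q = [1]
  Insert 2 (step 2): P = [2] / [6];  Q = [1] / [2]
  Insert 7 (step 3): P = [2, 7] / [6];  Q = [1, 3] / [2]
  Insert 5 (step 4): P = [2, 5] / [6, 7];  Q = [1, 3] / [2, 4]
  Insert 4 (step 5): P = [2, 4] / [5, 7] / [6];  Q = [1, 3] / [2, 4] / [5]
  Insert 3 (step 6): P = [2, 3] / [4, 7] / [5] / [6];  Q = [1, 3] / [2, 4] / [5] / [6]
  Insert 1 (step 7): P = [1, 3] / [2, 7] / [4] / [5] / [6];  Q = [1, 3] / [2, 4] / [5] / [6] / [7]
Final shape: (2, 2, 1, 1, 1).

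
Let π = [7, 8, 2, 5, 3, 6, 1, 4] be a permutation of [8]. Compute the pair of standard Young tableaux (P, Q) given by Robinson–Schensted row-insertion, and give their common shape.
P = [1, 3, 4] / [2, 6] / [5, 8] / [7];  Q = [1, 2, 6] / [3, 4] / [5, 8] / [7];  common shape = (3, 2, 2, 1)

Row-insert the values π_1, π_2, … into P one at a time, bumping the leftmost entry strictly greater than the inserted value down to the next row. The recording tableau Q records, in position (i, j), the step at which that cell was added to P.
  Insert 7 (step 1): P = [7];  Q = [1]
  Insert 8 (step 2): P = [7, 8];  Q = [1, 2]
  Insert 2 (step 3): P = [2, 8] / [7];  Q = [1, 2] / [3]
  Insert 5 (step 4): P = [2, 5] / [7, 8];  Q = [1, 2] / [3, 4]
  Insert 3 (step 5): P = [2, 3] / [5, 8] / [7];  Q = [1, 2] / [3, 4] / [5]
  Insert 6 (step 6): P = [2, 3, 6] / [5, 8] / [7];  Q = [1, 2, 6] / [3, 4] / [5]
  Insert 1 (step 7): P = [1, 3, 6] / [2, 8] / [5] / [7];  Q = [1, 2, 6] / [3, 4] / [5] / [7]
  Insert 4 (step 8): P = [1, 3, 4] / [2, 6] / [5, 8] / [7];  Q = [1, 2, 6] / [3, 4] / [5, 8] / [7]
Final shape: (3, 2, 2, 1).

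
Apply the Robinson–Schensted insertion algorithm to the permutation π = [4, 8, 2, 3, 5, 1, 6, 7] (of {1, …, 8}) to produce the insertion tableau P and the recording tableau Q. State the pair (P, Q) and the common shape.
P = [1, 3, 5, 6, 7] / [2, 8] / [4];  Q = [1, 2, 5, 7, 8] / [3, 4] / [6];  common shape = (5, 2, 1)

Row-insert the values π_1, π_2, … into P one at a time, bumping the leftmost entry strictly greater than the inserted value down to the next row. The recording tableau Q records, in position (i, j), the step at which that cell was added to P.
  Insert 4 (step 1): P = [4];  Q = [1]
  Insert 8 (step 2): P = [4, 8];  Q = [1, 2]
  Insert 2 (step 3): P = [2, 8] / [4];  Q = [1, 2] / [3]
  Insert 3 (step 4): P = [2, 3] / [4, 8];  Q = [1, 2] / [3, 4]
  Insert 5 (step 5): P = [2, 3, 5] / [4, 8];  Q = [1, 2, 5] / [3, 4]
  Insert 1 (step 6): P = [1, 3, 5] / [2, 8] / [4];  Q = [1, 2, 5] / [3, 4] / [6]
  Insert 6 (step 7): P = [1, 3, 5, 6] / [2, 8] / [4];  Q = [1, 2, 5, 7] / [3, 4] / [6]
  Insert 7 (step 8): P = [1, 3, 5, 6, 7] / [2, 8] / [4];  Q = [1, 2, 5, 7, 8] / [3, 4] / [6]
Final shape: (5, 2, 1).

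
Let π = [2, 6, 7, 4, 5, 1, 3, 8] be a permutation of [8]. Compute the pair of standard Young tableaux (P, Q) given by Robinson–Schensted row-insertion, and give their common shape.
P = [1, 3, 5, 8] / [2, 4] / [6, 7];  Q = [1, 2, 3, 8] / [4, 5] / [6, 7];  common shape = (4, 2, 2)

Row-insert the values π_1, π_2, … into P one at a time, bumping the leftmost entry strictly greater than the inserted value down to the next row. The recording tableau Q records, in position (i, j), the step at which that cell was added to P.
  Insert 2 (step 1): P = [2];  Q = [1]
  Insert 6 (step 2): P = [2, 6];  Q = [1, 2]
  Insert 7 (step 3): P = [2, 6, 7];  Q = [1, 2, 3]
  Insert 4 (step 4): P = [2, 4, 7] / [6];  Q = [1, 2, 3] / [4]
  Insert 5 (step 5): P = [2, 4, 5] / [6, 7];  Q = [1, 2, 3] / [4, 5]
  Insert 1 (step 6): P = [1, 4, 5] / [2, 7] / [6];  Q = [1, 2, 3] / [4, 5] / [6]
  Insert 3 (step 7): P = [1, 3, 5] / [2, 4] / [6, 7];  Q = [1, 2, 3] / [4, 5] / [6, 7]
  Insert 8 (step 8): P = [1, 3, 5, 8] / [2, 4] / [6, 7];  Q = [1, 2, 3, 8] / [4, 5] / [6, 7]
Final shape: (4, 2, 2).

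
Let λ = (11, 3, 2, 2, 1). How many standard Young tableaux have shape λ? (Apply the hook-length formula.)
# SYT of shape (11, 3, 2, 2, 1) = 2686068

Hook-length formula: f^λ = n! / Π hook(c), product over all cells c of the Young diagram. For λ = (11, 3, 2, 2, 1), n = 19 boxes. Hook lengths by row (left-to-right, top-to-bottom): [15, 13, 10, 8, 7, 6, 5, 4, 3, 2, 1]; [6, 4, 1]; [4, 2]; [3, 1]; [1]. Product of hooks = 45287424000. So f^λ = 19! / 45287424000 = 121645100408832000 / 45287424000 = 2686068.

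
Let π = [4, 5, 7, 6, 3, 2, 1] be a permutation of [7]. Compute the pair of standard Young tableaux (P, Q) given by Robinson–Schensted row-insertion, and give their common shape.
P = [1, 5, 6] / [2] / [3] / [4] / [7];  Q = [1, 2, 3] / [4] / [5] / [6] / [7];  common shape = (3, 1, 1, 1, 1)

Row-insert the values π_1, π_2, … into P one at a time, bumping the leftmost entry strictly greater than the inserted value down to the next row. The recording tableau Q records, in position (i, j), the step at which that cell was added to P.
  Insert 4 (step 1): P = [4];  Q = [1]
  Insert 5 (step 2): P = [4, 5];  Q = [1, 2]
  Insert 7 (step 3): P = [4, 5, 7];  Q = [1, 2, 3]
  Insert 6 (step 4): P = [4, 5, 6] / [7];  Q = [1, 2, 3] / [4]
  Insert 3 (step 5): P = [3, 5, 6] / [4] / [7];  Q = [1, 2, 3] / [4] / [5]
  Insert 2 (step 6): P = [2, 5, 6] / [3] / [4] / [7];  Q = [1, 2, 3] / [4] / [5] / [6]
  Insert 1 (step 7): P = [1, 5, 6] / [2] / [3] / [4] / [7];  Q = [1, 2, 3] / [4] / [5] / [6] / [7]
Final shape: (3, 1, 1, 1, 1).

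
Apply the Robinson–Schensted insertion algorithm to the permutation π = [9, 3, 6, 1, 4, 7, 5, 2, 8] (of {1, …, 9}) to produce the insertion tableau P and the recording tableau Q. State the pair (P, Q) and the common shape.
P = [1, 2, 5, 8] / [3, 4, 7] / [6] / [9];  Q = [1, 3, 6, 9] / [2, 5, 7] / [4] / [8];  common shape = (4, 3, 1, 1)

Row-insert the values π_1, π_2, … into P one at a time, bumping the leftmost entry strictly greater than the inserted value down to the next row. The recording tableau Q records, in position (i, j), the step at which that cell was added to P.
  Insert 9 (step 1): P = [9];  Q = [1]
  Insert 3 (step 2): P = [3] / [9];  Q = [1] / [2]
  Insert 6 (step 3): P = [3, 6] / [9];  Q = [1, 3] / [2]
  Insert 1 (step 4): P = [1, 6] / [3] / [9];  Q = [1, 3] / [2] / [4]
  Insert 4 (step 5): P = [1, 4] / [3, 6] / [9];  Q = [1, 3] / [2, 5] / [4]
  Insert 7 (step 6): P = [1, 4, 7] / [3, 6] / [9];  Q = [1, 3, 6] / [2, 5] / [4]
  Insert 5 (step 7): P = [1, 4, 5] / [3, 6, 7] / [9];  Q = [1, 3, 6] / [2, 5, 7] / [4]
  Insert 2 (step 8): P = [1, 2, 5] / [3, 4, 7] / [6] / [9];  Q = [1, 3, 6] / [2, 5, 7] / [4] / [8]
  Insert 8 (step 9): P = [1, 2, 5, 8] / [3, 4, 7] / [6] / [9];  Q = [1, 3, 6, 9] / [2, 5, 7] / [4] / [8]
Final shape: (4, 3, 1, 1).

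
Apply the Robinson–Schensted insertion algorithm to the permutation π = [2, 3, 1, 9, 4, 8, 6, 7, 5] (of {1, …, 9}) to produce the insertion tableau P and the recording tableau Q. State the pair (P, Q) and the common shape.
P = [1, 3, 4, 5, 7] / [2, 6] / [8] / [9];  Q = [1, 2, 4, 6, 8] / [3, 5] / [7] / [9];  common shape = (5, 2, 1, 1)

Row-insert the values π_1, π_2, … into P one at a time, bumping the leftmost entry strictly greater than the inserted value down to the next row. The recording tableau Q records, in position (i, j), the step at which that cell was added to P.
  Insert 2 (step 1): P = [2];  Q = [1]
  Insert 3 (step 2): P = [2, 3];  Q = [1, 2]
  Insert 1 (step 3): P = [1, 3] / [2];  Q = [1, 2] / [3]
  Insert 9 (step 4): P = [1, 3, 9] / [2];  Q = [1, 2, 4] / [3]
  Insert 4 (step 5): P = [1, 3, 4] / [2, 9];  Q = [1, 2, 4] / [3, 5]
  Insert 8 (step 6): P = [1, 3, 4, 8] / [2, 9];  Q = [1, 2, 4, 6] / [3, 5]
  Insert 6 (step 7): P = [1, 3, 4, 6] / [2, 8] / [9];  Q = [1, 2, 4, 6] / [3, 5] / [7]
  Insert 7 (step 8): P = [1, 3, 4, 6, 7] / [2, 8] / [9];  Q = [1, 2, 4, 6, 8] / [3, 5] / [7]
  Insert 5 (step 9): P = [1, 3, 4, 5, 7] / [2, 6] / [8] / [9];  Q = [1, 2, 4, 6, 8] / [3, 5] / [7] / [9]
Final shape: (5, 2, 1, 1).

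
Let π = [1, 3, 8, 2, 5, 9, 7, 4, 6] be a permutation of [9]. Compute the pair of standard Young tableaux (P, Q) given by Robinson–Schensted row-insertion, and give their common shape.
P = [1, 2, 4, 6] / [3, 5, 7] / [8, 9];  Q = [1, 2, 3, 6] / [4, 5, 7] / [8, 9];  common shape = (4, 3, 2)

Row-insert the values π_1, π_2, … into P one at a time, bumping the leftmost entry strictly greater than the inserted value down to the next row. The recording tableau Q records, in position (i, j), the step at which that cell was added to P.
  Insert 1 (step 1): P = [1];  Q = [1]
  Insert 3 (step 2): P = [1, 3];  Q = [1, 2]
  Insert 8 (step 3): P = [1, 3, 8];  Q = [1, 2, 3]
  Insert 2 (step 4): P = [1, 2, 8] / [3];  Q = [1, 2, 3] / [4]
  Insert 5 (step 5): P = [1, 2, 5] / [3, 8];  Q = [1, 2, 3] / [4, 5]
  Insert 9 (step 6): P = [1, 2, 5, 9] / [3, 8];  Q = [1, 2, 3, 6] / [4, 5]
  Insert 7 (step 7): P = [1, 2, 5, 7] / [3, 8, 9];  Q = [1, 2, 3, 6] / [4, 5, 7]
  Insert 4 (step 8): P = [1, 2, 4, 7] / [3, 5, 9] / [8];  Q = [1, 2, 3, 6] / [4, 5, 7] / [8]
  Insert 6 (step 9): P = [1, 2, 4, 6] / [3, 5, 7] / [8, 9];  Q = [1, 2, 3, 6] / [4, 5, 7] / [8, 9]
Final shape: (4, 3, 2).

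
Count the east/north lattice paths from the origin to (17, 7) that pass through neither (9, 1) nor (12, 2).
Number of paths = 303222

Inclusion–exclusion. Total paths: C(24, 17) = 346104. Through P₁: C(10, 9)·C(14, 8) = 30030. Through P₂: C(14, 12)·C(10, 5) = 22932. Since P₁ is strictly southwest of P₂, a monotone path through both must visit P₁ then P₂; paths through both = C(10, 9)·C(4, 3)·C(10, 5) = 10080. Avoid both = 346104 − 30030 − 22932 + 10080 = 303222.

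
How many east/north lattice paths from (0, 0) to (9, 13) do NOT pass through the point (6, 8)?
Number of paths = 329252

Total paths from (0, 0) to (9, 13): C(22, 9) = 497420. Paths through (6, 8): (paths (0, 0) → (6, 8)) × (paths (6, 8) → (9, 13)) = C(14, 6) · C(8, 3) = 3003 · 56 = 168168. Avoidance count = 497420 − 168168 = 329252.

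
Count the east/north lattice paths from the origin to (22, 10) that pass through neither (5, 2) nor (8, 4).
Number of paths = 30752565

Inclusion–exclusion. Total paths: C(32, 22) = 64512240. Through P₁: C(7, 5)·C(25, 17) = 22713075. Through P₂: C(12, 8)·C(20, 14) = 19186200. Since P₁ is strictly southwest of P₂, a monotone path through both must visit P₁ then P₂; paths through both = C(7, 5)·C(5, 3)·C(20, 14) = 8139600. Avoid both = 64512240 − 22713075 − 19186200 + 8139600 = 30752565.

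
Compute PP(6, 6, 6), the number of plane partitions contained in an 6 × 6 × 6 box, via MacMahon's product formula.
PP(6, 6, 6) = 1478619421136

Evaluate the triple product over i = 1..6, j = 1..6, k = 1..6. The factors are (2/1) · (3/2) · (4/3) · (5/4) · (6/5) · (7/6) · (3/2) · (4/3) · … (216 factors total). The numerators and denominators telescope so the product is an integer; carrying out the multiplication exactly gives PP(6, 6, 6) = 1478619421136.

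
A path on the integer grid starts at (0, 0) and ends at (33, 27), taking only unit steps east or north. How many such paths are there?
Number of paths = 88004802264174740

A monotone lattice path from (0, 0) to (33, 27) consists of 33 east steps and 27 north steps in some order, so it is determined by which 33 of the 60 steps are east. The count is C(60, 33) = 88004802264174740.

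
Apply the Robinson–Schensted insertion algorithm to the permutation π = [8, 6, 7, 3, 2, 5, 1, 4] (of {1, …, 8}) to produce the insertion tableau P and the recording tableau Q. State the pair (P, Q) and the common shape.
P = [1, 4] / [2, 5] / [3, 7] / [6] / [8];  Q = [1, 3] / [2, 6] / [4, 8] / [5] / [7];  common shape = (2, 2, 2, 1, 1)

Row-insert the values π_1, π_2, … into P one at a time, bumping the leftmost entry strictly greater than the inserted value down to the next row. The recording tableau Q records, in position (i, j), the step at which that cell was added to P.
  Insert 8 (step 1): P = [8];  Q = [1]
  Insert 6 (step 2): P = [6] / [8];  Q = [1] / [2]
  Insert 7 (step 3): P = [6, 7] / [8];  Q = [1, 3] / [2]
  Insert 3 (step 4): P = [3, 7] / [6] / [8];  Q = [1, 3] / [2] / [4]
  Insert 2 (step 5): P = [2, 7] / [3] / [6] / [8];  Q = [1, 3] / [2] / [4] / [5]
  Insert 5 (step 6): P = [2, 5] / [3, 7] / [6] / [8];  Q = [1, 3] / [2, 6] / [4] / [5]
  Insert 1 (step 7): P = [1, 5] / [2, 7] / [3] / [6] / [8];  Q = [1, 3] / [2, 6] / [4] / [5] / [7]
  Insert 4 (step 8): P = [1, 4] / [2, 5] / [3, 7] / [6] / [8];  Q = [1, 3] / [2, 6] / [4, 8] / [5] / [7]
Final shape: (2, 2, 2, 1, 1).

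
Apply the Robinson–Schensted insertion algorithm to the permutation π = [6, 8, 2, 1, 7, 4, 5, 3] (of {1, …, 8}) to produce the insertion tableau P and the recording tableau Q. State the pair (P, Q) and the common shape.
P = [1, 3, 5] / [2, 4] / [6, 7] / [8];  Q = [1, 2, 7] / [3, 5] / [4, 6] / [8];  common shape = (3, 2, 2, 1)

Row-insert the values π_1, π_2, … into P one at a time, bumping the leftmost entry strictly greater than the inserted value down to the next row. The recording tableau Q records, in position (i, j), the step at which that cell was added to P.
  Insert 6 (step 1): P = [6];  Q = [1]
  Insert 8 (step 2): P = [6, 8];  Q = [1, 2]
  Insert 2 (step 3): P = [2, 8] / [6];  Q = [1, 2] / [3]
  Insert 1 (step 4): P = [1, 8] / [2] / [6];  Q = [1, 2] / [3] / [4]
  Insert 7 (step 5): P = [1, 7] / [2, 8] / [6];  Q = [1, 2] / [3, 5] / [4]
  Insert 4 (step 6): P = [1, 4] / [2, 7] / [6, 8];  Q = [1, 2] / [3, 5] / [4, 6]
  Insert 5 (step 7): P = [1, 4, 5] / [2, 7] / [6, 8];  Q = [1, 2, 7] / [3, 5] / [4, 6]
  Insert 3 (step 8): P = [1, 3, 5] / [2, 4] / [6, 7] / [8];  Q = [1, 2, 7] / [3, 5] / [4, 6] / [8]
Final shape: (3, 2, 2, 1).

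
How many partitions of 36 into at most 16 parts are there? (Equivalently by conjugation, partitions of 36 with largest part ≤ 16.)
p(36, parts ≤ 16) = 15892

Use the recurrence p(n, m) = p(n, m−1) + p(n−m, m): either the largest part is < m (count p(n, m−1)) or the largest part is exactly m (remove one copy of m, count p(n−m, m)). With p(0, ·) = 1 this gives p(36, parts ≤ 16) = 15892. (By conjugating Young diagrams, this also counts partitions of 36 into at most 16 parts.)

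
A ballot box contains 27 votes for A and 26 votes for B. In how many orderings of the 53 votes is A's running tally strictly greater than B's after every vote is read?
Strict-lead orderings = 18367353072152

Total orderings of the 53 votes with 27 for A: C(53, 27) = 973469712824056. By the Bertrand ballot formula (Cycle Lemma / reflection principle), the number of orderings in which A is strictly ahead of B throughout is (p − q)/(p + q) · C(p + q, p) = (27 − 26)/(27 + 26) · 973469712824056 = 18367353072152.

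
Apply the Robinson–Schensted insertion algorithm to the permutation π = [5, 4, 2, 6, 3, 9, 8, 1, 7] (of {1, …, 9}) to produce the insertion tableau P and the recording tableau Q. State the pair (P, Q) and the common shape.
P = [1, 3, 7] / [2, 6, 8] / [4, 9] / [5];  Q = [1, 4, 6] / [2, 5, 7] / [3, 9] / [8];  common shape = (3, 3, 2, 1)

Row-insert the values π_1, π_2, … into P one at a time, bumping the leftmost entry strictly greater than the inserted value down to the next row. The recording tableau Q records, in position (i, j), the step at which that cell was added to P.
  Insert 5 (step 1): P = [5];  Q = [1]
  Insert 4 (step 2): P = [4] / [5];  Q = [1] / [2]
  Insert 2 (step 3): P = [2] / [4] / [5];  Q = [1] / [2] / [3]
  Insert 6 (step 4): P = [2, 6] / [4] / [5];  Q = [1, 4] / [2] / [3]
  Insert 3 (step 5): P = [2, 3] / [4, 6] / [5];  Q = [1, 4] / [2, 5] / [3]
  Insert 9 (step 6): P = [2, 3, 9] / [4, 6] / [5];  Q = [1, 4, 6] / [2, 5] / [3]
  Insert 8 (step 7): P = [2, 3, 8] / [4, 6, 9] / [5];  Q = [1, 4, 6] / [2, 5, 7] / [3]
  Insert 1 (step 8): P = [1, 3, 8] / [2, 6, 9] / [4] / [5];  Q = [1, 4, 6] / [2, 5, 7] / [3] / [8]
  Insert 7 (step 9): P = [1, 3, 7] / [2, 6, 8] / [4, 9] / [5];  Q = [1, 4, 6] / [2, 5, 7] / [3, 9] / [8]
Final shape: (3, 3, 2, 1).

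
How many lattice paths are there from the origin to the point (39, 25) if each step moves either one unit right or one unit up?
Number of paths = 401038568751465792

A monotone lattice path from (0, 0) to (39, 25) consists of 39 east steps and 25 north steps in some order, so it is determined by which 39 of the 64 steps are east. The count is C(64, 39) = 401038568751465792.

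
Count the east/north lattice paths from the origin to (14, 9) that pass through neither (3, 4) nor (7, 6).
Number of paths = 521390

Inclusion–exclusion. Total paths: C(23, 14) = 817190. Through P₁: C(7, 3)·C(16, 11) = 152880. Through P₂: C(13, 7)·C(10, 7) = 205920. Since P₁ is strictly southwest of P₂, a monotone path through both must visit P₁ then P₂; paths through both = C(7, 3)·C(6, 4)·C(10, 7) = 63000. Avoid both = 817190 − 152880 − 205920 + 63000 = 521390.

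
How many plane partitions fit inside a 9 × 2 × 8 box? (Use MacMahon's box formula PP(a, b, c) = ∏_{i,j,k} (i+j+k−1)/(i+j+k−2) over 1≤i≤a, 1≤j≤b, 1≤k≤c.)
PP(9, 2, 8) = 118195220

Evaluate the triple product over i = 1..9, j = 1..2, k = 1..8. The factors are (2/1) · (3/2) · (4/3) · (5/4) · (6/5) · (7/6) · (8/7) · (9/8) · … (144 factors total). The numerators and denominators telescope so the product is an integer; carrying out the multiplication exactly gives PP(9, 2, 8) = 118195220.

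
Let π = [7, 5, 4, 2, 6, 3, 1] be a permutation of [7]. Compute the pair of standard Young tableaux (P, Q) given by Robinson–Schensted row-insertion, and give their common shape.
P = [1, 3] / [2, 6] / [4] / [5] / [7];  Q = [1, 5] / [2, 6] / [3] / [4] / [7];  common shape = (2, 2, 1, 1, 1)

Row-insert the values π_1, π_2, … into P one at a time, bumping the leftmost entry strictly greater than the inserted value down to the next row. The recording tableau Q records, in position (i, j), the step at which that cell was added to P.
  Insert 7 (step 1): P = [7];  Q = [1]
  Insert 5 (step 2): P = [5] / [7];  Q = [1] / [2]
  Insert 4 (step 3): P = [4] / [5] / [7];  Q = [1] / [2] / [3]
  Insert 2 (step 4): P = [2] / [4] / [5] / [7];  Q = [1] / [2] / [3] / [4]
  Insert 6 (step 5): P = [2, 6] / [4] / [5] / [7];  Q = [1, 5] / [2] / [3] / [4]
  Insert 3 (step 6): P = [2, 3] / [4, 6] / [5] / [7];  Q = [1, 5] / [2, 6] / [3] / [4]
  Insert 1 (step 7): P = [1, 3] / [2, 6] / [4] / [5] / [7];  Q = [1, 5] / [2, 6] / [3] / [4] / [7]
Final shape: (2, 2, 1, 1, 1).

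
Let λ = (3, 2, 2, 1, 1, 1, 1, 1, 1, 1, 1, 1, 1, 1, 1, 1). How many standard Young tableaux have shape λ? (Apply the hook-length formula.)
# SYT of shape (3, 2, 2, 1, 1, 1, 1, 1, 1, 1, 1, 1, 1, 1, 1, 1) = 11305

Hook-length formula: f^λ = n! / Π hook(c), product over all cells c of the Young diagram. For λ = (3, 2, 2, 1, 1, 1, 1, 1, 1, 1, 1, 1, 1, 1, 1, 1), n = 20 boxes. Hook lengths by row (left-to-right, top-to-bottom): [18, 4, 1]; [16, 2]; [15, 1]; [13]; [12]; [11]; [10]; [9]; [8]; [7]; [6]; [5]; [4]; [3]; [2]; [1]. Product of hooks = 215205838848000. So f^λ = 20! / 215205838848000 = 2432902008176640000 / 215205838848000 = 11305.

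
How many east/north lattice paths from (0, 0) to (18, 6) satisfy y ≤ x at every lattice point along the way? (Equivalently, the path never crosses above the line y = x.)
Number of paths = 92092

By the reflection principle (André's argument), the number of monotone paths to (18, 6) with n ≤ m that never go above y = x is C(24, 18) − C(24, 19) = 134596 − 42504 = 92092.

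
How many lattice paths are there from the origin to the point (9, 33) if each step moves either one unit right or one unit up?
Number of paths = 445891810

A monotone lattice path from (0, 0) to (9, 33) consists of 9 east steps and 33 north steps in some order, so it is determined by which 9 of the 42 steps are east. The count is C(42, 9) = 445891810.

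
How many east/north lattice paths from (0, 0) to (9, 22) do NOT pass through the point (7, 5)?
Number of paths = 20024643

Total paths from (0, 0) to (9, 22): C(31, 9) = 20160075. Paths through (7, 5): (paths (0, 0) → (7, 5)) × (paths (7, 5) → (9, 22)) = C(12, 7) · C(19, 2) = 792 · 171 = 135432. Avoidance count = 20160075 − 135432 = 20024643.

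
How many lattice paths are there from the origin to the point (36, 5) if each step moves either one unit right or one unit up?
Number of paths = 749398

A monotone lattice path from (0, 0) to (36, 5) consists of 36 east steps and 5 north steps in some order, so it is determined by which 36 of the 41 steps are east. The count is C(41, 36) = 749398.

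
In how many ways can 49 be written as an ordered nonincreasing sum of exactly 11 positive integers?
p(49, 11 parts) = 15021

Partitions of n into exactly k parts are in bijection with partitions of n − k into at most k parts (subtract 1 from each part). So p(49, exactly 11) = p(38, parts ≤ 11). Computing via the recurrence p(m, j) = p(m, j−1) + p(m−j, j) gives 15021.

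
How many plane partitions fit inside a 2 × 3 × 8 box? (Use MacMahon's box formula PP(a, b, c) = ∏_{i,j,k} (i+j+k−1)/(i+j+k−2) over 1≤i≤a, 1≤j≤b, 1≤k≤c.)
PP(2, 3, 8) = 9075

Evaluate the triple product over i = 1..2, j = 1..3, k = 1..8. The factors are (2/1) · (3/2) · (4/3) · (5/4) · (6/5) · (7/6) · (8/7) · (9/8) · … (48 factors total). The numerators and denominators telescope so the product is an integer; carrying out the multiplication exactly gives PP(2, 3, 8) = 9075.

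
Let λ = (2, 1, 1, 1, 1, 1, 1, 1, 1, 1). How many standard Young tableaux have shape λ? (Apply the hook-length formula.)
# SYT of shape (2, 1, 1, 1, 1, 1, 1, 1, 1, 1) = 10

Hook-length formula: f^λ = n! / Π hook(c), product over all cells c of the Young diagram. For λ = (2, 1, 1, 1, 1, 1, 1, 1, 1, 1), n = 11 boxes. Hook lengths by row (left-to-right, top-to-bottom): [11, 1]; [9]; [8]; [7]; [6]; [5]; [4]; [3]; [2]; [1]. Product of hooks = 3991680. So f^λ = 11! / 3991680 = 39916800 / 3991680 = 10.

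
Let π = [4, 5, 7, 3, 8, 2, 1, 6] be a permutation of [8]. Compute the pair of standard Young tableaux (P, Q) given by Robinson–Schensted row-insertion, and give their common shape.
P = [1, 5, 6, 8] / [2, 7] / [3] / [4];  Q = [1, 2, 3, 5] / [4, 8] / [6] / [7];  common shape = (4, 2, 1, 1)

Row-insert the values π_1, π_2, … into P one at a time, bumping the leftmost entry strictly greater than the inserted value down to the next row. The recording tableau Q records, in position (i, j), the step at which that cell was added to P.
  Insert 4 (step 1): P = [4];  Q = [1]
  Insert 5 (step 2): P = [4, 5];  Q = [1, 2]
  Insert 7 (step 3): P = [4, 5, 7];  Q = [1, 2, 3]
  Insert 3 (step 4): P = [3, 5, 7] / [4];  Q = [1, 2, 3] / [4]
  Insert 8 (step 5): P = [3, 5, 7, 8] / [4];  Q = [1, 2, 3, 5] / [4]
  Insert 2 (step 6): P = [2, 5, 7, 8] / [3] / [4];  Q = [1, 2, 3, 5] / [4] / [6]
  Insert 1 (step 7): P = [1, 5, 7, 8] / [2] / [3] / [4];  Q = [1, 2, 3, 5] / [4] / [6] / [7]
  Insert 6 (step 8): P = [1, 5, 6, 8] / [2, 7] / [3] / [4];  Q = [1, 2, 3, 5] / [4, 8] / [6] / [7]
Final shape: (4, 2, 1, 1).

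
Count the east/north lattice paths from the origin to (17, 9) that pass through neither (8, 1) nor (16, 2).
Number of paths = 2905184

Inclusion–exclusion. Total paths: C(26, 17) = 3124550. Through P₁: C(9, 8)·C(17, 9) = 218790. Through P₂: C(18, 16)·C(8, 1) = 1224. Since P₁ is strictly southwest of P₂, a monotone path through both must visit P₁ then P₂; paths through both = C(9, 8)·C(9, 8)·C(8, 1) = 648. Avoid both = 3124550 − 218790 − 1224 + 648 = 2905184.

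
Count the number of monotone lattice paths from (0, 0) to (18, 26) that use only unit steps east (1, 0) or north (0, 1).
Number of paths = 1029530696964

A monotone lattice path from (0, 0) to (18, 26) consists of 18 east steps and 26 north steps in some order, so it is determined by which 18 of the 44 steps are east. The count is C(44, 18) = 1029530696964.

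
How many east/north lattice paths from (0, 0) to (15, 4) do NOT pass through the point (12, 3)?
Number of paths = 2056

Total paths from (0, 0) to (15, 4): C(19, 15) = 3876. Paths through (12, 3): (paths (0, 0) → (12, 3)) × (paths (12, 3) → (15, 4)) = C(15, 12) · C(4, 3) = 455 · 4 = 1820. Avoidance count = 3876 − 1820 = 2056.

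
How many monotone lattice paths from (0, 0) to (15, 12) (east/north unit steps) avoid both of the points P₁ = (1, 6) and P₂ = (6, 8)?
Number of paths = 15070500

Inclusion–exclusion. Total paths: C(27, 15) = 17383860. Through P₁: C(7, 1)·C(20, 14) = 271320. Through P₂: C(14, 6)·C(13, 9) = 2147145. Since P₁ is strictly southwest of P₂, a monotone path through both must visit P₁ then P₂; paths through both = C(7, 1)·C(7, 5)·C(13, 9) = 105105. Avoid both = 17383860 − 271320 − 2147145 + 105105 = 15070500.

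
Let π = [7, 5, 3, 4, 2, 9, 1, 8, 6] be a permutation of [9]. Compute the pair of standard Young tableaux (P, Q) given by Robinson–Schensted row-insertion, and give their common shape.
P = [1, 4, 6] / [2, 8] / [3, 9] / [5] / [7];  Q = [1, 4, 6] / [2, 8] / [3, 9] / [5] / [7];  common shape = (3, 2, 2, 1, 1)

Row-insert the values π_1, π_2, … into P one at a time, bumping the leftmost entry strictly greater than the inserted value down to the next row. The recording tableau Q records, in position (i, j), the step at which that cell was added to P.
  Insert 7 (step 1): P = [7];  Q = [1]
  Insert 5 (step 2): P = [5] / [7];  Q = [1] / [2]
  Insert 3 (step 3): P = [3] / [5] / [7];  Q = [1] / [2] / [3]
  Insert 4 (step 4): P = [3, 4] / [5] / [7];  Q = [1, 4] / [2] / [3]
  Insert 2 (step 5): P = [2, 4] / [3] / [5] / [7];  Q = [1, 4] / [2] / [3] / [5]
  Insert 9 (step 6): P = [2, 4, 9] / [3] / [5] / [7];  Q = [1, 4, 6] / [2] / [3] / [5]
  Insert 1 (step 7): P = [1, 4, 9] / [2] / [3] / [5] / [7];  Q = [1, 4, 6] / [2] / [3] / [5] / [7]
  Insert 8 (step 8): P = [1, 4, 8] / [2, 9] / [3] / [5] / [7];  Q = [1, 4, 6] / [2, 8] / [3] / [5] / [7]
  Insert 6 (step 9): P = [1, 4, 6] / [2, 8] / [3, 9] / [5] / [7];  Q = [1, 4, 6] / [2, 8] / [3, 9] / [5] / [7]
Final shape: (3, 2, 2, 1, 1).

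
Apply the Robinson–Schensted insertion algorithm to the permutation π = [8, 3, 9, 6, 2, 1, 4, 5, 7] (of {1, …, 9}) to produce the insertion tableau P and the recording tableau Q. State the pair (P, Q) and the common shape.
P = [1, 4, 5, 7] / [2, 6] / [3, 9] / [8];  Q = [1, 3, 8, 9] / [2, 4] / [5, 7] / [6];  common shape = (4, 2, 2, 1)

Row-insert the values π_1, π_2, … into P one at a time, bumping the leftmost entry strictly greater than the inserted value down to the next row. The recording tableau Q records, in position (i, j), the step at which that cell was added to P.
  Insert 8 (step 1): P = [8];  Q = [1]
  Insert 3 (step 2): P = [3] / [8];  Q = [1] / [2]
  Insert 9 (step 3): P = [3, 9] / [8];  Q = [1, 3] / [2]
  Insert 6 (step 4): P = [3, 6] / [8, 9];  Q = [1, 3] / [2, 4]
  Insert 2 (step 5): P = [2, 6] / [3, 9] / [8];  Q = [1, 3] / [2, 4] / [5]
  Insert 1 (step 6): P = [1, 6] / [2, 9] / [3] / [8];  Q = [1, 3] / [2, 4] / [5] / [6]
  Insert 4 (step 7): P = [1, 4] / [2, 6] / [3, 9] / [8];  Q = [1, 3] / [2, 4] / [5, 7] / [6]
  Insert 5 (step 8): P = [1, 4, 5] / [2, 6] / [3, 9] / [8];  Q = [1, 3, 8] / [2, 4] / [5, 7] / [6]
  Insert 7 (step 9): P = [1, 4, 5, 7] / [2, 6] / [3, 9] / [8];  Q = [1, 3, 8, 9] / [2, 4] / [5, 7] / [6]
Final shape: (4, 2, 2, 1).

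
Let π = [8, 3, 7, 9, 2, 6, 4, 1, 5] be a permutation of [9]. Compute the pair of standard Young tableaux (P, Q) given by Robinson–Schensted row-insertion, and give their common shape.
P = [1, 4, 5] / [2, 6, 9] / [3] / [7] / [8];  Q = [1, 3, 4] / [2, 6, 9] / [5] / [7] / [8];  common shape = (3, 3, 1, 1, 1)

Row-insert the values π_1, π_2, … into P one at a time, bumping the leftmost entry strictly greater than the inserted value down to the next row. The recording tableau Q records, in position (i, j), the step at which that cell was added to P.
  Insert 8 (step 1): P = [8];  Q = [1]
  Insert 3 (step 2): P = [3] / [8];  Q = [1] / [2]
  Insert 7 (step 3): P = [3, 7] / [8];  Q = [1, 3] / [2]
  Insert 9 (step 4): P = [3, 7, 9] / [8];  Q = [1, 3, 4] / [2]
  Insert 2 (step 5): P = [2, 7, 9] / [3] / [8];  Q = [1, 3, 4] / [2] / [5]
  Insert 6 (step 6): P = [2, 6, 9] / [3, 7] / [8];  Q = [1, 3, 4] / [2, 6] / [5]
  Insert 4 (step 7): P = [2, 4, 9] / [3, 6] / [7] / [8];  Q = [1, 3, 4] / [2, 6] / [5] / [7]
  Insert 1 (step 8): P = [1, 4, 9] / [2, 6] / [3] / [7] / [8];  Q = [1, 3, 4] / [2, 6] / [5] / [7] / [8]
  Insert 5 (step 9): P = [1, 4, 5] / [2, 6, 9] / [3] / [7] / [8];  Q = [1, 3, 4] / [2, 6, 9] / [5] / [7] / [8]
Final shape: (3, 3, 1, 1, 1).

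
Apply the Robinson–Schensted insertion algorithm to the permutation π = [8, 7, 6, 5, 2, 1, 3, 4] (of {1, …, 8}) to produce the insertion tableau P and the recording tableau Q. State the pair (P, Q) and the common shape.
P = [1, 3, 4] / [2] / [5] / [6] / [7] / [8];  Q = [1, 7, 8] / [2] / [3] / [4] / [5] / [6];  common shape = (3, 1, 1, 1, 1, 1)

Row-insert the values π_1, π_2, … into P one at a time, bumping the leftmost entry strictly greater than the inserted value down to the next row. The recording tableau Q records, in position (i, j), the step at which that cell was added to P.
  Insert 8 (step 1): P = [8];  Q = [1]
  Insert 7 (step 2): P = [7] / [8];  Q = [1] / [2]
  Insert 6 (step 3): P = [6] / [7] / [8];  Q = [1] / [2] / [3]
  Insert 5 (step 4): P = [5] / [6] / [7] / [8];  Q = [1] / [2] / [3] / [4]
  Insert 2 (step 5): P = [2] / [5] / [6] / [7] / [8];  Q = [1] / [2] / [3] / [4] / [5]
  Insert 1 (step 6): P = [1] / [2] / [5] / [6] / [7] / [8];  Q = [1] / [2] / [3] / [4] / [5] / [6]
  Insert 3 (step 7): P = [1, 3] / [2] / [5] / [6] / [7] / [8];  Q = [1, 7] / [2] / [3] / [4] / [5] / [6]
  Insert 4 (step 8): P = [1, 3, 4] / [2] / [5] / [6] / [7] / [8];  Q = [1, 7, 8] / [2] / [3] / [4] / [5] / [6]
Final shape: (3, 1, 1, 1, 1, 1).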